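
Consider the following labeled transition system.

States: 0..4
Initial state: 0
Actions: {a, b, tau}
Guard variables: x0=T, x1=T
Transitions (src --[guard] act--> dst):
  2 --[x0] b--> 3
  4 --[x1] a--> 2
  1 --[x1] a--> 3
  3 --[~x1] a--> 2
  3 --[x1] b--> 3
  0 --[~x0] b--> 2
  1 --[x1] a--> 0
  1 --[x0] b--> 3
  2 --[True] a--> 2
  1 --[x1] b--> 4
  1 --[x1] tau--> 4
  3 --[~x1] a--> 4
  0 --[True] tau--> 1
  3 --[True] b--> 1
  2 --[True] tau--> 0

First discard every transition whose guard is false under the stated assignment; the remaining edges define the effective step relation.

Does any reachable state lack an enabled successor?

R = {0,1,2,3,4}
  0: tau→1  [1 exit(s)]
  1: a→0  a→3  b→3  b→4  tau→4  [5 exit(s)]
  2: a→2  b→3  tau→0  [3 exit(s)]
  3: b→1  b→3  [2 exit(s)]
  4: a→2  [1 exit(s)]

Answer: DEADLOCK-FREE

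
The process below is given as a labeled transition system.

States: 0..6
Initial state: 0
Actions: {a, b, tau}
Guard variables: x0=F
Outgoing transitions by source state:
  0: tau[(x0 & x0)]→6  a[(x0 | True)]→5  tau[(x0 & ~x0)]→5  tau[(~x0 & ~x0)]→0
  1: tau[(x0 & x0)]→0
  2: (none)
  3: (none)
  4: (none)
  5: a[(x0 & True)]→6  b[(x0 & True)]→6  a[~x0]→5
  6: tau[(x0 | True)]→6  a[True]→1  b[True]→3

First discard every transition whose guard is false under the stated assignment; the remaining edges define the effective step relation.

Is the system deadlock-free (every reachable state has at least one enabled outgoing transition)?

Answer: DEADLOCK-FREE

Trace:
R = {0,5}
  0: a→5  tau→0  [deg 2]
  5: a→5  [deg 1]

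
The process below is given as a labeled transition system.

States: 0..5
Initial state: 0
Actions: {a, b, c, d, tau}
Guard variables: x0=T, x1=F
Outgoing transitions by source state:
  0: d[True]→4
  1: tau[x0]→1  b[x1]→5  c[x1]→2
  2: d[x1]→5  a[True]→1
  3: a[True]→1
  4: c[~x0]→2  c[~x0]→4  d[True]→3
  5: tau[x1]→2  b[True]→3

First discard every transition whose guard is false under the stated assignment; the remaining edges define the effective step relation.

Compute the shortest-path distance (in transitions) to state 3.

Layered search for 3:
  Layer 0: {0}
  Layer 1: {4}
  Layer 2: {3}
3 enters at depth 2; path d·d

Answer: 2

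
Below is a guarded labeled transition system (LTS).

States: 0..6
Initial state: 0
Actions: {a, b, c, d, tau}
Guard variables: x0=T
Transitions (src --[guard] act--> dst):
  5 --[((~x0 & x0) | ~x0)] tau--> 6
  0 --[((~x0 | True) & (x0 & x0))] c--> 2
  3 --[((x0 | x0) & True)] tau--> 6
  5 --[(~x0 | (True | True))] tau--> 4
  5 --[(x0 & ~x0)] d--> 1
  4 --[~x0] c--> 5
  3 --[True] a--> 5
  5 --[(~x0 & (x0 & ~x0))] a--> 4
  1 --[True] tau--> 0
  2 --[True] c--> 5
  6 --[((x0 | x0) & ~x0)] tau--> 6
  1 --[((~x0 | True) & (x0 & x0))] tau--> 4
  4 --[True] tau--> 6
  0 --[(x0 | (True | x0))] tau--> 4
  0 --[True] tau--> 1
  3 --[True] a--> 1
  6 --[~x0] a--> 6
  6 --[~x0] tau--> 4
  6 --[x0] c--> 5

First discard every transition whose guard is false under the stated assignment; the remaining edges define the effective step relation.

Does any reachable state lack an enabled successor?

Reachable = {0,1,2,4,5,6}
  0: c→2  tau→1  tau→4  [3 out]
  1: tau→0  tau→4  [2 out]
  2: c→5  [1 out]
  4: tau→6  [1 out]
  5: tau→4  [1 out]
  6: c→5  [1 out]

Answer: DEADLOCK-FREE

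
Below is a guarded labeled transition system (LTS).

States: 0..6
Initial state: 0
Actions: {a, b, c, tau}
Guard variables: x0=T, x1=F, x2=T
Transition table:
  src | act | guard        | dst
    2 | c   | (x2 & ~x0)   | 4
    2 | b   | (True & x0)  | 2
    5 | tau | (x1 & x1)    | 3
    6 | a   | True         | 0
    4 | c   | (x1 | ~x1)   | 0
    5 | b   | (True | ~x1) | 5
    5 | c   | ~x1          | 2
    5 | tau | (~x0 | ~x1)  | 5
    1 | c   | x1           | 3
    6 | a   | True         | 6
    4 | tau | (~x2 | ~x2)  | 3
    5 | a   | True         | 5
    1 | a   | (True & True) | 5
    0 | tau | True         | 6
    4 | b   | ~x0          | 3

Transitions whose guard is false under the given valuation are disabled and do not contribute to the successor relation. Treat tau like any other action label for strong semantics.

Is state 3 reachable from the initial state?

10 transition(s) survive guard evaluation.
depth 0: {0}
depth 1: {6}  now seen {0,6}
R = {0,6}

Answer: UNREACHABLE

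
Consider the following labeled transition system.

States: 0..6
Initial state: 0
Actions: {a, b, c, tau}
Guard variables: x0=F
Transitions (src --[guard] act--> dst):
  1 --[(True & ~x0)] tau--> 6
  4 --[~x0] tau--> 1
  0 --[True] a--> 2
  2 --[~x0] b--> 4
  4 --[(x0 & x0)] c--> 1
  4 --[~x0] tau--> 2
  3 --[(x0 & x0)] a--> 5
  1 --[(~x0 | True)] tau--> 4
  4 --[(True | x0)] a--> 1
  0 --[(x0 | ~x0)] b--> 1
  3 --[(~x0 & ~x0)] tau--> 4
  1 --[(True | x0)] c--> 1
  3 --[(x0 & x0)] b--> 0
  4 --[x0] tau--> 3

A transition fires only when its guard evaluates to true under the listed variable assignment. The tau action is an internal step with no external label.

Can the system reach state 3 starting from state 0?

After dropping false guards: 10 live edges.
L0 = {0}
L1 = {1,2}  total {0,1,2}
L2 = {4,6}  total {0,1,2,4,6}
R = {0,1,2,4,6}

Answer: UNREACHABLE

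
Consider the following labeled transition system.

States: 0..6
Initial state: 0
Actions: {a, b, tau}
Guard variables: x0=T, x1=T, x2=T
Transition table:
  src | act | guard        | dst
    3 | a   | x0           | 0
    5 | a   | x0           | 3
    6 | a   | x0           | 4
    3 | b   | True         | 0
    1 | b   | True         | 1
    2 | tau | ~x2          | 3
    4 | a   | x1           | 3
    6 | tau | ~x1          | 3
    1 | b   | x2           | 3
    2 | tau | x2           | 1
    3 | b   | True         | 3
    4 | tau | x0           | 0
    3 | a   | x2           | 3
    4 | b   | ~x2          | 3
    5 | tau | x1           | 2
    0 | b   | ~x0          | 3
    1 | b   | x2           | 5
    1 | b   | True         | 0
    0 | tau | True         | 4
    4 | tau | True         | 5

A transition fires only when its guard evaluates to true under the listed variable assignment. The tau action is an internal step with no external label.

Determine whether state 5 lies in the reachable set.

After dropping false guards: 16 live edges.
L0 = {0}
L1 = {4}  cumulative {0,4}
L2 = {3,5}  cumulative {0,3,4,5}
L3 = {2}  cumulative {0,2,3,4,5}
L4 = {1}  cumulative {0,1,2,3,4,5}
R = {0,1,2,3,4,5}
trace reaching 5: tau·tau

Answer: REACHABLE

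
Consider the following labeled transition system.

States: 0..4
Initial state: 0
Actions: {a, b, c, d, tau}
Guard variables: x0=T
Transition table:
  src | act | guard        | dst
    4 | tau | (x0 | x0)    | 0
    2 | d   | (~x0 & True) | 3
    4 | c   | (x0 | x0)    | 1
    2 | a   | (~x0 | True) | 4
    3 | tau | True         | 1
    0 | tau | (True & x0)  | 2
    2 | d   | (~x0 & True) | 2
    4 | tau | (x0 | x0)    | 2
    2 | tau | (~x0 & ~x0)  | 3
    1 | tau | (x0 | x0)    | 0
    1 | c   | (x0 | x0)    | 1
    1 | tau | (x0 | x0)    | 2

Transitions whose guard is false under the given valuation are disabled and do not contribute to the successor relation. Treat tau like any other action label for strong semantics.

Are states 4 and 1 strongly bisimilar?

Answer: BISIMILAR

Analysis:
Compute ~ classes (split until stable):
  π0 = {{0,1,2,3,4}}
  π1 = {{0,3},{1,4},{2}}
  π2 = {{0},{1,4},{2},{3}}
Fixed point at round 3; 4 class(es).
4∈{1,4}, 1∈{1,4}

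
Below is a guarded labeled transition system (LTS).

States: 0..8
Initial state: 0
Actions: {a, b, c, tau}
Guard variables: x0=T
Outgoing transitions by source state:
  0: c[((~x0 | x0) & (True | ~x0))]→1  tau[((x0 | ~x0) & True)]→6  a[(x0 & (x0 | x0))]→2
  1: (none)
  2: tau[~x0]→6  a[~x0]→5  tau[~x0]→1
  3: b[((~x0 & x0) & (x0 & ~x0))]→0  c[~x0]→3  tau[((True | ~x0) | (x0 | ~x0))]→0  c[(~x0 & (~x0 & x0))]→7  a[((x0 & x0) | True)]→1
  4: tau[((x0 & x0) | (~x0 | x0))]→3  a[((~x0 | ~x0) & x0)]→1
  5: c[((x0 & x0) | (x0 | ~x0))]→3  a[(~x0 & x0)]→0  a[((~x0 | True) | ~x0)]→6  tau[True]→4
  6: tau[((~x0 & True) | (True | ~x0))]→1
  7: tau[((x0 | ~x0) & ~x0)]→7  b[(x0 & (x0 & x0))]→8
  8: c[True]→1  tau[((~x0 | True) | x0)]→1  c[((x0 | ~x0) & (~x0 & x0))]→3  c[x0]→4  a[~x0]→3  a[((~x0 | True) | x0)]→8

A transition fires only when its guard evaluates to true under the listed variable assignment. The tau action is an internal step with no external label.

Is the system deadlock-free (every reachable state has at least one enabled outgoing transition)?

Answer: DEADLOCK at state 1

Working:
Reachable = {0,1,2,6}
  0: a→2  c→1  tau→6  [3 exit(s)]
  1: ∅  [STUCK]
  2: ∅  [STUCK]
  6: tau→1  [1 exit(s)]
witness 1: c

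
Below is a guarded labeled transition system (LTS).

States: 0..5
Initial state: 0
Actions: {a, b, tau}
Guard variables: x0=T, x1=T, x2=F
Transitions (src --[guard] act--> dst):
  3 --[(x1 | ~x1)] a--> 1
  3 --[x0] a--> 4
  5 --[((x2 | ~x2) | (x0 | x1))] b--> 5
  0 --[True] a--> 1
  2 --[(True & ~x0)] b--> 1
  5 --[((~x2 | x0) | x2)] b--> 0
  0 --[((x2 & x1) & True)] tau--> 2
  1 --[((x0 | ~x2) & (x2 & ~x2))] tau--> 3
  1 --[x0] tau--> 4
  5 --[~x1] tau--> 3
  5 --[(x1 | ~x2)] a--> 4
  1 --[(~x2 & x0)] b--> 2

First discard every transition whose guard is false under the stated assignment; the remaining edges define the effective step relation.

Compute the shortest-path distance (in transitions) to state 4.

BFS to 4:
  depth 0: {0}
  depth 1: {1}
  depth 2: {2,4}
depth(4)=2, e.g. a·tau

Answer: 2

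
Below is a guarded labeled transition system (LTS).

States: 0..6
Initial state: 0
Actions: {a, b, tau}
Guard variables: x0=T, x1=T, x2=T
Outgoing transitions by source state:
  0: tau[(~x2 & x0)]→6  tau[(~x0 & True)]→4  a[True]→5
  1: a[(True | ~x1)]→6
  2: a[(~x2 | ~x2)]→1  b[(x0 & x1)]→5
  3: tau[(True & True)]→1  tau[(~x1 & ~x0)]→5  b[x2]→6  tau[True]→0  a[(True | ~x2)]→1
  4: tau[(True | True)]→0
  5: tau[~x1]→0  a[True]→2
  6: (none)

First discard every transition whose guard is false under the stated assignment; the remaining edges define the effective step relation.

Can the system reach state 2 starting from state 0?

Answer: REACHABLE

Trace:
9 transition(s) survive guard evaluation.
L0 = {0}
L1 = {5}  total {0,5}
L2 = {2}  total {0,2,5}
Reachable = {0,2,5}
trace reaching 2: a·a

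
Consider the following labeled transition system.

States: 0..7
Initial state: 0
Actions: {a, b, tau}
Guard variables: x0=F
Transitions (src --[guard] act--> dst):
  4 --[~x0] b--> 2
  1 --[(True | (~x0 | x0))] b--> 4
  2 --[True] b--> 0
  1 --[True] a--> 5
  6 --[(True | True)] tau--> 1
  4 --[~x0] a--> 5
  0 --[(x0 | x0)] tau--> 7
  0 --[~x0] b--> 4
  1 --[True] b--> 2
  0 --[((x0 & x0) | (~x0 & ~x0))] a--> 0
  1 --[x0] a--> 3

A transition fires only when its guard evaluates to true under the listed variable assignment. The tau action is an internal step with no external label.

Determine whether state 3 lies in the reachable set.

Answer: UNREACHABLE

Trace:
Guard filter leaves 9 enabled edge(s).
depth 0: {0}
depth 1: {4}  now seen {0,4}
depth 2: {2,5}  now seen {0,2,4,5}
R = {0,2,4,5}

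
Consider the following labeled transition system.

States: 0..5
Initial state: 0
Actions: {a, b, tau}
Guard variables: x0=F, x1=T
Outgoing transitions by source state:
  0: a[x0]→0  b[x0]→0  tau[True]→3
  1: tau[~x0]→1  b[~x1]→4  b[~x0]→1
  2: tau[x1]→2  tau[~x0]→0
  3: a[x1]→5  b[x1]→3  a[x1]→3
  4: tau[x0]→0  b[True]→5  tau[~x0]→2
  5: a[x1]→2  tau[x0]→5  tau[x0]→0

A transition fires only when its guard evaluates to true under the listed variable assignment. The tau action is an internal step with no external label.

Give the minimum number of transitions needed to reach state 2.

Answer: 3

Analysis:
BFS to 2:
  Layer 0: {0}
  Layer 1: {3}
  Layer 2: {5}
  Layer 3: {2}
first hit 2 at d=3 via tau·a·a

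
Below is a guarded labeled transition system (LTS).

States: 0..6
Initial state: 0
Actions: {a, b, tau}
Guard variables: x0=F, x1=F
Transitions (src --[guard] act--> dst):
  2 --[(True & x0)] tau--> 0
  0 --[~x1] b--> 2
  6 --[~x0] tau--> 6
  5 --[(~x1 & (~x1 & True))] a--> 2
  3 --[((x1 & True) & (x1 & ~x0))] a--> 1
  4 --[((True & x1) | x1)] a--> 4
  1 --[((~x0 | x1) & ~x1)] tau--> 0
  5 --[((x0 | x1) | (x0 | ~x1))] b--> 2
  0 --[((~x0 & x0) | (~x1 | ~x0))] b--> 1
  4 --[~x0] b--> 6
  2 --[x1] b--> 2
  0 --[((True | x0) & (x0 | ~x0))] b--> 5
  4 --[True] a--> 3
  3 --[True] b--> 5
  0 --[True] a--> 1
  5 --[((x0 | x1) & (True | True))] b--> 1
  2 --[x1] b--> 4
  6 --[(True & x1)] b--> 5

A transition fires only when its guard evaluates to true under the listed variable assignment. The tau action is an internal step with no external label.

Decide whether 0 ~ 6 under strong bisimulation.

Answer: NOT BISIMILAR

Working:
Refine partition for ~:
  round 0: {{0,1,2,3,4,5,6}}
  round 1: {{0,4,5},{1,6},{2},{3}}
  round 2: {{0},{1},{2},{3},{4},{5},{6}}
Fixed point at round 3; 7 class(es).
class of 0: {0}; class of 6: {6}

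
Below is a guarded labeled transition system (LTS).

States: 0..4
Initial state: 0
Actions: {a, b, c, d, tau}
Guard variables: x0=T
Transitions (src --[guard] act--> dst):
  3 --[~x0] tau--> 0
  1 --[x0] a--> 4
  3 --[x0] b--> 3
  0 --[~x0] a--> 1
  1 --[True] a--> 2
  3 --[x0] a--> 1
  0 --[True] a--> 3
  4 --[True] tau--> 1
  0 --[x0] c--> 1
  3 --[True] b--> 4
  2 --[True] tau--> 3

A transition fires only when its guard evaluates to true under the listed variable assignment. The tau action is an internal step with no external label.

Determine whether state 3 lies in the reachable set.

Answer: REACHABLE

Trace:
9 transition(s) survive guard evaluation.
L0 = {0}
L1 = {1,3}  cumulative {0,1,3}
L2 = {2,4}  cumulative {0,1,2,3,4}
R = {0,1,2,3,4}
trace reaching 3: a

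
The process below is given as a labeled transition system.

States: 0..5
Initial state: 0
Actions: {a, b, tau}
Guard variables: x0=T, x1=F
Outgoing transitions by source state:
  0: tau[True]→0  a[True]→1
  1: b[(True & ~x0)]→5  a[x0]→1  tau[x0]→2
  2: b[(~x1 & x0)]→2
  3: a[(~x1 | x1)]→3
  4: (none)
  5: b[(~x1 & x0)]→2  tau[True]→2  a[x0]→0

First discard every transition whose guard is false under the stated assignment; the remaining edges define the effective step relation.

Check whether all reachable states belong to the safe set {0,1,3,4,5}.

Answer: INVARIANT VIOLATED at state 2

Analysis:
Safe = {0,1,3,4,5}
Reachable = {0,1,2}
  0: ok
  1: ok
  2: outside
witness against invariant: a·tau → 2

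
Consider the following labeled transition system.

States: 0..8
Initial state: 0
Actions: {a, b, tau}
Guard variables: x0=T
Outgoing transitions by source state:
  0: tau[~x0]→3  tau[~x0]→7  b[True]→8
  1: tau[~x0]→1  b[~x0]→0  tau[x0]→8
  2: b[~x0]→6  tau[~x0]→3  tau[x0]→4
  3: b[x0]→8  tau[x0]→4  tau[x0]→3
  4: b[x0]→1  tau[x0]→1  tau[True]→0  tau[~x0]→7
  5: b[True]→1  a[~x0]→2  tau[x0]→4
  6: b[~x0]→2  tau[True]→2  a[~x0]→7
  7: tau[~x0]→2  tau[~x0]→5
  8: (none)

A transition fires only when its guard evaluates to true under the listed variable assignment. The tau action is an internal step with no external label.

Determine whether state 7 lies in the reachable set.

Guard filter leaves 12 enabled edge(s).
L0 = {0}
L1 = {8}  total {0,8}
Reach set: {0,8}

Answer: UNREACHABLE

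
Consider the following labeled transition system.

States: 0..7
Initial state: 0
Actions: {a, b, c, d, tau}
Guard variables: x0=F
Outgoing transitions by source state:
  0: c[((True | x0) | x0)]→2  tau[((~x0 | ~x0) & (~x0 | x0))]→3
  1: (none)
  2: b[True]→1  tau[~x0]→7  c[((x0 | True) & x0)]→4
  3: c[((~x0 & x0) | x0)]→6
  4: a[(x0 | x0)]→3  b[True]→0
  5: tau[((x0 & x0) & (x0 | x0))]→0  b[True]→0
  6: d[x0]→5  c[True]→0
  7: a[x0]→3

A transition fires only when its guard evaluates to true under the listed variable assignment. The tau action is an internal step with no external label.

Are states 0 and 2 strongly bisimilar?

Compute ~ classes (split until stable):
  π0 = {{0,1,2,3,4,5,6,7}}
  π1 = {{0},{1,3,7},{2},{4,5},{6}}
Fixed point at round 2; 5 class(es).
[0]={0}  [2]={2}

Answer: NOT BISIMILAR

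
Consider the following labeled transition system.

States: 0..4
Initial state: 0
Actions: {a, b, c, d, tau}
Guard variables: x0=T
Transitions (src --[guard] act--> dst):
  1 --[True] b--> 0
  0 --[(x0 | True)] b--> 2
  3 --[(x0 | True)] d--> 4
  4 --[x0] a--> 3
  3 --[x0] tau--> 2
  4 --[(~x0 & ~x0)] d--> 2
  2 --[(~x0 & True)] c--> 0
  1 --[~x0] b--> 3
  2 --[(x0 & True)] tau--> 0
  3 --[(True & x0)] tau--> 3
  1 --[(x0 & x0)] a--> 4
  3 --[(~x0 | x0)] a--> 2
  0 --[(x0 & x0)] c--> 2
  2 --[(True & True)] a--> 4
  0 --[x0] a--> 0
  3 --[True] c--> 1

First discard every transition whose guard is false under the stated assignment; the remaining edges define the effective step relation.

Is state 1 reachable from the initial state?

After dropping false guards: 13 live edges.
L0 = {0}
L1 = {2}  now seen {0,2}
L2 = {4}  now seen {0,2,4}
L3 = {3}  now seen {0,2,3,4}
L4 = {1}  now seen {0,1,2,3,4}
Reachable = {0,1,2,3,4}
witness 1: b·a·a·c

Answer: REACHABLE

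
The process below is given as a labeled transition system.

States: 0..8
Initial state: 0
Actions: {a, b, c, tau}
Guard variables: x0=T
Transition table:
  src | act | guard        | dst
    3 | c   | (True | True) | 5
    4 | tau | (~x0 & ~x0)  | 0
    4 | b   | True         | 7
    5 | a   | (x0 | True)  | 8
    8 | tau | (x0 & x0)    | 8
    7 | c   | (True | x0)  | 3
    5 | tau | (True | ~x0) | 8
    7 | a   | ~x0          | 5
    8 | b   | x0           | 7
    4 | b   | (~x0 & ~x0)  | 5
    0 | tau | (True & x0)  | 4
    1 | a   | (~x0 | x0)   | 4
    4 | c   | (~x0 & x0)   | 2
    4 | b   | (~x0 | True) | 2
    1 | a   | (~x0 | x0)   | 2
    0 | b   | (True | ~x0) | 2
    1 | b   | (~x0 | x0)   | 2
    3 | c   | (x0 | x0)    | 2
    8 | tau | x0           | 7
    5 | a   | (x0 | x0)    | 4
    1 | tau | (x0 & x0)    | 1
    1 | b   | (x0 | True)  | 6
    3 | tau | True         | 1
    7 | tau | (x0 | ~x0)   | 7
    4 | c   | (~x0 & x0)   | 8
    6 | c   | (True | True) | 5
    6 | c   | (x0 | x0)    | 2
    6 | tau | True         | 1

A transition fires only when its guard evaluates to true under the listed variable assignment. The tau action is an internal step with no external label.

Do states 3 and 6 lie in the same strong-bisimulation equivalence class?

Answer: BISIMILAR

Analysis:
Compute ~ classes (split until stable):
  round 0: {{0,1,2,3,4,5,6,7,8}}
  round 1: {{0,8},{1},{2},{3,6,7},{4},{5}}
  round 2: {{0},{1},{2},{3,6},{4},{5},{7},{8}}
Fixed point at round 3; 8 class(es).
class of 3: {3,6}; class of 6: {3,6}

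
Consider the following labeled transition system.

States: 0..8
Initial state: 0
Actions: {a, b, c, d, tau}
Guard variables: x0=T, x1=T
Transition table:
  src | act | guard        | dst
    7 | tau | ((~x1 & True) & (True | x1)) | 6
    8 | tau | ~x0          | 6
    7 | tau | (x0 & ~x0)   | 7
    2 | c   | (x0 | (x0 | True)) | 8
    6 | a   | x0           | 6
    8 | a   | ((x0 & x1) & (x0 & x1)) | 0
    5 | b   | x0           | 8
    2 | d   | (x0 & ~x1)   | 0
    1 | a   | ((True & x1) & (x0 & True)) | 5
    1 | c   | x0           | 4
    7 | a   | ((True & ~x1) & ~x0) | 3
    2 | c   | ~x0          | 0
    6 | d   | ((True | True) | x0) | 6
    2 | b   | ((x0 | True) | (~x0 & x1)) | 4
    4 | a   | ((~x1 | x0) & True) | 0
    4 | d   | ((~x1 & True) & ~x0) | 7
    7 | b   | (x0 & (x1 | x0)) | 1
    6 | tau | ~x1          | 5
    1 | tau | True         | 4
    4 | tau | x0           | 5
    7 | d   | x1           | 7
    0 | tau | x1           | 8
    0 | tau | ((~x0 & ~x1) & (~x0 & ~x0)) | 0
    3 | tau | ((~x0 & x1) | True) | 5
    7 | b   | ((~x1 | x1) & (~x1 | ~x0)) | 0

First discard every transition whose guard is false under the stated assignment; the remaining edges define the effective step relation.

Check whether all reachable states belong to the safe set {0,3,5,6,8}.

Safe = {0,3,5,6,8}
R = {0,8}
  0: ✓
  8: ✓

Answer: INVARIANT HOLDS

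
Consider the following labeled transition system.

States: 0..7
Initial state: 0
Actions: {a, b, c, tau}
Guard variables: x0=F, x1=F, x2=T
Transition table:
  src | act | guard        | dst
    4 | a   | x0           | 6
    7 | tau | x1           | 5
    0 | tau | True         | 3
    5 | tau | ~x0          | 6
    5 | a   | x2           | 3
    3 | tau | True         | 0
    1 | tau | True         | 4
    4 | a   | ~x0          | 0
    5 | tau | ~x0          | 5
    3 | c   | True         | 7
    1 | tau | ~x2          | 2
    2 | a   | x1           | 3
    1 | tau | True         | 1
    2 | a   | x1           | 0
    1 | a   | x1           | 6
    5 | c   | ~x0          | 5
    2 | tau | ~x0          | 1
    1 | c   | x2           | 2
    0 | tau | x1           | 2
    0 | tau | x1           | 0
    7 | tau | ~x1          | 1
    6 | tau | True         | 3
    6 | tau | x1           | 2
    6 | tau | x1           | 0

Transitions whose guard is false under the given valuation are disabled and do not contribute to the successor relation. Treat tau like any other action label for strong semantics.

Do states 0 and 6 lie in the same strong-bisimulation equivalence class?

Answer: BISIMILAR

Working:
Compute ~ classes (split until stable):
  P[0] = {{0,1,2,3,4,5,6,7}}
  P[1] = {{0,2,6,7},{1,3},{4},{5}}
  P[2] = {{0,2,6,7},{1},{3},{4},{5}}
  P[3] = {{0,6},{1},{2,7},{3},{4},{5}}
6 equivalence class(es) (converged in 4)
0∈{0,6}, 6∈{0,6}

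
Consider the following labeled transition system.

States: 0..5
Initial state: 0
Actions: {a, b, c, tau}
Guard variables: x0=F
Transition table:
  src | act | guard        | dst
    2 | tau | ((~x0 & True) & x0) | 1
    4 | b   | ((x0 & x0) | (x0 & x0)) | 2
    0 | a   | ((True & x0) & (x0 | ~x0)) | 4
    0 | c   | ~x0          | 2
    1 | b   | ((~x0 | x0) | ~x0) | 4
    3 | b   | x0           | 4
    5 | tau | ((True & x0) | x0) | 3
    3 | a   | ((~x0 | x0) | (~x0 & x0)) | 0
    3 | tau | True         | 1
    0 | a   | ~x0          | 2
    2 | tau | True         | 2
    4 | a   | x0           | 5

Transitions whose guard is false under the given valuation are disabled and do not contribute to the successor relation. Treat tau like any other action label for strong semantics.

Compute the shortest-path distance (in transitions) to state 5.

Answer: UNREACHABLE

Trace:
Breadth-first toward 5:
  L0 = {0}
  L1 = {2}
5 never appears.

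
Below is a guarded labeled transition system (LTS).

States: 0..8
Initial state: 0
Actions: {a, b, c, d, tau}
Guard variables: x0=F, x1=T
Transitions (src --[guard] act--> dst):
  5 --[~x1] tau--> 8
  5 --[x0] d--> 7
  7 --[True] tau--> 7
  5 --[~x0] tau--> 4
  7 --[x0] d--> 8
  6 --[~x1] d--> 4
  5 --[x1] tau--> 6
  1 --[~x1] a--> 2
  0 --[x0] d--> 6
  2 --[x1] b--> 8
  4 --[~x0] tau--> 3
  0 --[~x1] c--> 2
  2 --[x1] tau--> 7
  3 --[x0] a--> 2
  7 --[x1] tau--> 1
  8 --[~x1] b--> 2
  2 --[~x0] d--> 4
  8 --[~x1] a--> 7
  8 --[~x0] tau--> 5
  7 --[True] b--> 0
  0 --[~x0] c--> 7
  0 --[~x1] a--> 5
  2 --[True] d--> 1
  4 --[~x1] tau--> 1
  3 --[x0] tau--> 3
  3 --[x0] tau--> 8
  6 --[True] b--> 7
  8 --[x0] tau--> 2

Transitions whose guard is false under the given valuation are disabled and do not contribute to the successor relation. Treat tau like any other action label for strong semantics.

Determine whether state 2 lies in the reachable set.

Answer: UNREACHABLE

Analysis:
13 transition(s) survive guard evaluation.
Layer 0: {0}
Layer 1: {7}  now seen {0,7}
Layer 2: {1}  now seen {0,1,7}
Reach set: {0,1,7}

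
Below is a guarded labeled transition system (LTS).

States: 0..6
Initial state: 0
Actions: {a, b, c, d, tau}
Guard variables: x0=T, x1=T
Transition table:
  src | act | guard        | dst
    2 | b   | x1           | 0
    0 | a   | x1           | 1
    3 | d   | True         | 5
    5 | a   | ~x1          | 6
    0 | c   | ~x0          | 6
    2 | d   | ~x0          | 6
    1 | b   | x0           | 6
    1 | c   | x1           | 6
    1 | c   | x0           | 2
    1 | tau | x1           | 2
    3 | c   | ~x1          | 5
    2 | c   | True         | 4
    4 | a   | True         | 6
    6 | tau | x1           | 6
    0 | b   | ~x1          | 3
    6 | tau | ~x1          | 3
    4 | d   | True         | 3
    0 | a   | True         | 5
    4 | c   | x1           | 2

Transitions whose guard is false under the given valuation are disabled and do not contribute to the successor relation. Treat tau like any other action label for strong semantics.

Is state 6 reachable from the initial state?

Guard filter leaves 13 enabled edge(s).
L0 = {0}
L1 = {1,5}  total {0,1,5}
L2 = {2,6}  total {0,1,2,5,6}
L3 = {4}  total {0,1,2,4,5,6}
L4 = {3}  total {0,1,2,3,4,5,6}
Reach set: {0,1,2,3,4,5,6}
trace reaching 6: a·b

Answer: REACHABLE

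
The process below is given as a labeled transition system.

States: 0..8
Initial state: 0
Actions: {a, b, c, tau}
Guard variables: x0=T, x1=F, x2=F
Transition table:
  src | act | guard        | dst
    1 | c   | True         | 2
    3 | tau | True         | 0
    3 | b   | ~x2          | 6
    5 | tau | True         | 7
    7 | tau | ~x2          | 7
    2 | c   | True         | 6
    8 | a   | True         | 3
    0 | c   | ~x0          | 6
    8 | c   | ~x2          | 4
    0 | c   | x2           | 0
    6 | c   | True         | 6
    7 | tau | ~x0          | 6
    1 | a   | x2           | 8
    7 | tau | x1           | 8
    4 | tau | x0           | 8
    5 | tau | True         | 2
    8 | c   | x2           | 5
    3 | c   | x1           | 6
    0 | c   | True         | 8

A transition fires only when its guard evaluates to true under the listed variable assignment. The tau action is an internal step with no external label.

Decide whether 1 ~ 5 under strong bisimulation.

Answer: NOT BISIMILAR

Trace:
Refine partition for ~:
  round 0: {{0,1,2,3,4,5,6,7,8}}
  round 1: {{0,1,2,6},{3},{4,5,7},{8}}
  round 2: {{0},{1,2,6},{3},{4},{5},{7},{8}}
stable after 3 split(s): 7 block(s)
[1]={1,2,6}  [5]={5}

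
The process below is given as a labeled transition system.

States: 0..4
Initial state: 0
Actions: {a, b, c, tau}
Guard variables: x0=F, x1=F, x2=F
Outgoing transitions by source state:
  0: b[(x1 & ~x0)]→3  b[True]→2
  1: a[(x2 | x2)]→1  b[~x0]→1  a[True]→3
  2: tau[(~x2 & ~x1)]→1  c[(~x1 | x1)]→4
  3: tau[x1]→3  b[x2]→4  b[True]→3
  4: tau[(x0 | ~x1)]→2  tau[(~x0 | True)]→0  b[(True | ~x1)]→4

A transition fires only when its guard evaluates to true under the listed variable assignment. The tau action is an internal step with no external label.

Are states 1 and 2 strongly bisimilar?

Answer: NOT BISIMILAR

Working:
Bisimulation quotient by refinement:
  π0 = {{0,1,2,3,4}}
  π1 = {{0,3},{1},{2},{4}}
  π2 = {{0},{1},{2},{3},{4}}
stable after 3 split(s): 5 block(s)
[1]={1}  [2]={2}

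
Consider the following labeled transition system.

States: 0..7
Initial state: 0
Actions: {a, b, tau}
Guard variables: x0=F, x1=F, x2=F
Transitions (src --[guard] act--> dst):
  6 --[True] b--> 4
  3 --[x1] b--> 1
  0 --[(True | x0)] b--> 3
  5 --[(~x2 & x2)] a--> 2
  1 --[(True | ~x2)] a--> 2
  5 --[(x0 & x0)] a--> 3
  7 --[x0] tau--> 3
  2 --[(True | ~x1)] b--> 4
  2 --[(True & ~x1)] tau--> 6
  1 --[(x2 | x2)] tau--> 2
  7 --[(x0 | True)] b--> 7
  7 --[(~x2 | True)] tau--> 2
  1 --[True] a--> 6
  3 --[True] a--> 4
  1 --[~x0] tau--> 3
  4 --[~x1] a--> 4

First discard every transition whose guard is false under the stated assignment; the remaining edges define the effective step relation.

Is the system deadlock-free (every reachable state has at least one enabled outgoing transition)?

Reach set: {0,3,4}
  0: b→3  [deg 1]
  3: a→4  [deg 1]
  4: a→4  [deg 1]

Answer: DEADLOCK-FREE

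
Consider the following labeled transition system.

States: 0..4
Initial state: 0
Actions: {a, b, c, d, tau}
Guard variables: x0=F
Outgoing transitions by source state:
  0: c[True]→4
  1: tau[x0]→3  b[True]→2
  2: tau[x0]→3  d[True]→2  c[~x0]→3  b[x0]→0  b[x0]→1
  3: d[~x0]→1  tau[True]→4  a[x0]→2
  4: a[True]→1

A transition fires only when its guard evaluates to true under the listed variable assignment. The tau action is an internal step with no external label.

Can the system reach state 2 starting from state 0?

7 transition(s) survive guard evaluation.
Layer 0: {0}
Layer 1: {4}  now seen {0,4}
Layer 2: {1}  now seen {0,1,4}
Layer 3: {2}  now seen {0,1,2,4}
Layer 4: {3}  now seen {0,1,2,3,4}
R = {0,1,2,3,4}
witness 2: c·a·b

Answer: REACHABLE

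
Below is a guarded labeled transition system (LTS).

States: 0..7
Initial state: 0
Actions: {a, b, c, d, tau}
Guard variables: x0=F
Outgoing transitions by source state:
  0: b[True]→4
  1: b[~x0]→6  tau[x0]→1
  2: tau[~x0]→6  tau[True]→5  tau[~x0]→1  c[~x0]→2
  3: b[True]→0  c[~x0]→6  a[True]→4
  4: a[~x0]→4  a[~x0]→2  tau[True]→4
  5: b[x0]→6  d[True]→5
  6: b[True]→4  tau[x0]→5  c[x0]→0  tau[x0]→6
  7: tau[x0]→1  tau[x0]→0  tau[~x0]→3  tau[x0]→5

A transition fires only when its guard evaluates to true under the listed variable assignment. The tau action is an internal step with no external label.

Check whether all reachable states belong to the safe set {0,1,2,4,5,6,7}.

Answer: INVARIANT HOLDS

Trace:
Safe = {0,1,2,4,5,6,7}
Reachable = {0,1,2,4,5,6}
  0: ✓
  1: ✓
  2: ✓
  4: ✓
  5: ✓
  6: ✓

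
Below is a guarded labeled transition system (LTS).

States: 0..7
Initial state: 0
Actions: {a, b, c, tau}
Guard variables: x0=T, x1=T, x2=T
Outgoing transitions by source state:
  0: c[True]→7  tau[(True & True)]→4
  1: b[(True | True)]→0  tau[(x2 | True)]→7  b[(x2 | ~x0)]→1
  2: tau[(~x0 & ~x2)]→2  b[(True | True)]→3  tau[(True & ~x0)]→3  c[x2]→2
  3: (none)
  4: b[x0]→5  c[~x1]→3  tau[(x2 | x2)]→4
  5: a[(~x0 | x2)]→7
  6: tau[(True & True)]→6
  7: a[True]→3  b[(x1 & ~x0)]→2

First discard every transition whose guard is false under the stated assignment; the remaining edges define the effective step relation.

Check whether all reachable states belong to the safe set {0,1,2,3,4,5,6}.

Inv-set: {0,1,2,3,4,5,6}
Reachable = {0,3,4,5,7}
  0: safe
  3: safe
  4: safe
  5: safe
  7: VIOLATES
reach 7 via c — violates

Answer: INVARIANT VIOLATED at state 7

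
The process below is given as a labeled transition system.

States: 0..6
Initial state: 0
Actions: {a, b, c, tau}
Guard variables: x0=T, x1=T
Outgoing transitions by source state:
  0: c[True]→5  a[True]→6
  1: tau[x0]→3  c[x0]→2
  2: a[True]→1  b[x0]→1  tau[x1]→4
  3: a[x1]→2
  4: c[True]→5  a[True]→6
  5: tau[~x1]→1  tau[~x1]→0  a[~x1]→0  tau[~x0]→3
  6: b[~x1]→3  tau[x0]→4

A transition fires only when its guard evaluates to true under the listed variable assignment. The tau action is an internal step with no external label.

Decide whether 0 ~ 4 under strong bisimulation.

Answer: BISIMILAR

Analysis:
Refine partition for ~:
  round 0: {{0,1,2,3,4,5,6}}
  round 1: {{0,4},{1},{2},{3},{5},{6}}
Fixed point at round 2; 6 class(es).
0∈{0,4}, 4∈{0,4}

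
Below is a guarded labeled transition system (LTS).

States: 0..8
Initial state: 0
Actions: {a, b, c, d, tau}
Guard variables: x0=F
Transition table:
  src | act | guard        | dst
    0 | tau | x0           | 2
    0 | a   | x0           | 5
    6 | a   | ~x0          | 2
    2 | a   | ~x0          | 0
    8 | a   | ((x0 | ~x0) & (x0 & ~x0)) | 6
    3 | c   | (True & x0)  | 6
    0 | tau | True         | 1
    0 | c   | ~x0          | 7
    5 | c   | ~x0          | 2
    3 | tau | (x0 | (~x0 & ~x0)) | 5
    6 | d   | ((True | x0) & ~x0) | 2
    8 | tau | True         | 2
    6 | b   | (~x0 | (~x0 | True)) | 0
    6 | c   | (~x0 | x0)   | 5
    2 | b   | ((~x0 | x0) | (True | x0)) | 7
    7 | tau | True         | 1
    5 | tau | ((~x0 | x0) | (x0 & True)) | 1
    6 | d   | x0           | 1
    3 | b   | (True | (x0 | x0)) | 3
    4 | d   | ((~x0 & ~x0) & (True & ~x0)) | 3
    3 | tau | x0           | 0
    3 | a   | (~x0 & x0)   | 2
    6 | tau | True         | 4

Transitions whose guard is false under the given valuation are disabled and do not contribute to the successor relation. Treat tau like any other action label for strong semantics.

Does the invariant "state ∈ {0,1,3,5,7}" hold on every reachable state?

Safe = {0,1,3,5,7}
R = {0,1,7}
  0: ✓
  1: ✓
  7: ✓

Answer: INVARIANT HOLDS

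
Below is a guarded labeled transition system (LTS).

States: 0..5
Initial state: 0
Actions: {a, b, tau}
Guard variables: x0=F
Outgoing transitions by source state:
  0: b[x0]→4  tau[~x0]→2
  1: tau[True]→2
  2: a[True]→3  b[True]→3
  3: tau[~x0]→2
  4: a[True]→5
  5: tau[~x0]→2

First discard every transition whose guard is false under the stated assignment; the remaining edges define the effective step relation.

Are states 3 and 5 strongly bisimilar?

Answer: BISIMILAR

Analysis:
Compute ~ classes (split until stable):
  round 0: {{0,1,2,3,4,5}}
  round 1: {{0,1,3,5},{2},{4}}
Fixed point at round 2; 3 class(es).
3∈{0,1,3,5}, 5∈{0,1,3,5}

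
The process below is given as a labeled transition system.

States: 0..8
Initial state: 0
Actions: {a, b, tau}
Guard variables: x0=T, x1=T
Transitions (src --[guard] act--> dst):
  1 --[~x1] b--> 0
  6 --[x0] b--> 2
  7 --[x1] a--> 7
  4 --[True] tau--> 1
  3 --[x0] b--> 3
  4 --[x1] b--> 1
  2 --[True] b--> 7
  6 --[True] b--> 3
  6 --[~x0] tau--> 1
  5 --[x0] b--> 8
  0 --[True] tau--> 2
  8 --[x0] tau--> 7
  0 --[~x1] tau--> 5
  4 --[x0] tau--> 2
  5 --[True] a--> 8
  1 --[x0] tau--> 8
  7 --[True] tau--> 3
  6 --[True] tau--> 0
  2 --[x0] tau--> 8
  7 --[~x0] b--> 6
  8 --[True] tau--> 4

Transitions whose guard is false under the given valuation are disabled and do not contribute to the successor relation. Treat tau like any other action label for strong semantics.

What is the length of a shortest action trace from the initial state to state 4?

Breadth-first toward 4:
  Layer 0: {0}
  Layer 1: {2}
  Layer 2: {7,8}
  Layer 3: {3,4}
4 enters at depth 3; path tau·tau·tau

Answer: 3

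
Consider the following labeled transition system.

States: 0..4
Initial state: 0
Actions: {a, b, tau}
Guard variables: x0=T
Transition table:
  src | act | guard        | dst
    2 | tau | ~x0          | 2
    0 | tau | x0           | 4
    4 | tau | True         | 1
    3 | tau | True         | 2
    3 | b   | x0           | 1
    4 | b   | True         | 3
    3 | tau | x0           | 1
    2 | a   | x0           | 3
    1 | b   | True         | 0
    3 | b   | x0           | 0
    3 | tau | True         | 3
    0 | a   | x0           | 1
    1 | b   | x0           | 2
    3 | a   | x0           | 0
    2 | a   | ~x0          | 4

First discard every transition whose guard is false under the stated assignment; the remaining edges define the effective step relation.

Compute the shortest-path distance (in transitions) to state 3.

Answer: 2

Working:
Breadth-first toward 3:
  L0 = {0}
  L1 = {1,4}
  L2 = {2,3}
depth(3)=2, e.g. tau·b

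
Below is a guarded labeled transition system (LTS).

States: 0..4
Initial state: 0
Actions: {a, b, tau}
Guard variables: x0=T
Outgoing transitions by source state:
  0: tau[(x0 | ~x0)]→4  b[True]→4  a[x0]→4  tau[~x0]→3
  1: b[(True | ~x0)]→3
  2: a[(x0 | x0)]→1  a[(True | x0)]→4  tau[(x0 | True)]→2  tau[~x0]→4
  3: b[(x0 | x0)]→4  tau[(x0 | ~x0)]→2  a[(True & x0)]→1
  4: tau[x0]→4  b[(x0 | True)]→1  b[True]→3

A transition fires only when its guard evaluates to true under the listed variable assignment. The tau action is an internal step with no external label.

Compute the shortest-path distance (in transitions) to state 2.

BFS to 2:
  L0 = {0}
  L1 = {4}
  L2 = {1,3}
  L3 = {2}
first hit 2 at d=3 via a·b·tau

Answer: 3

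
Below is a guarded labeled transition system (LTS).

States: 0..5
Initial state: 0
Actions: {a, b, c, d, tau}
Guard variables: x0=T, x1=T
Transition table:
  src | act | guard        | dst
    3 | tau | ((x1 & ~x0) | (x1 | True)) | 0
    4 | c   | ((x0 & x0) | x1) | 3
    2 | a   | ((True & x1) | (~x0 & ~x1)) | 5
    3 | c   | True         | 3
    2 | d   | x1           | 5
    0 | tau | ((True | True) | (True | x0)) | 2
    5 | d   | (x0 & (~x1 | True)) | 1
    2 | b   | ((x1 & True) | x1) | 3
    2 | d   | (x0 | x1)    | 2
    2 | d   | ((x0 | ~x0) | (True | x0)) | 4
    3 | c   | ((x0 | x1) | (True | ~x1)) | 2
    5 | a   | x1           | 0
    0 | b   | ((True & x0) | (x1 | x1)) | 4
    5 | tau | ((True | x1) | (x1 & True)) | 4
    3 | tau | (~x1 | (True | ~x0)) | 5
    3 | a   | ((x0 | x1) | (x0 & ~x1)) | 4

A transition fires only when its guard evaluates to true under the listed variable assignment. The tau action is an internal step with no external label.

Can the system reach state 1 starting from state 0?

Answer: REACHABLE

Trace:
After dropping false guards: 16 live edges.
Layer 0: {0}
Layer 1: {2,4}  now seen {0,2,4}
Layer 2: {3,5}  now seen {0,2,3,4,5}
Layer 3: {1}  now seen {0,1,2,3,4,5}
Reach set: {0,1,2,3,4,5}
witness 1: tau·a·d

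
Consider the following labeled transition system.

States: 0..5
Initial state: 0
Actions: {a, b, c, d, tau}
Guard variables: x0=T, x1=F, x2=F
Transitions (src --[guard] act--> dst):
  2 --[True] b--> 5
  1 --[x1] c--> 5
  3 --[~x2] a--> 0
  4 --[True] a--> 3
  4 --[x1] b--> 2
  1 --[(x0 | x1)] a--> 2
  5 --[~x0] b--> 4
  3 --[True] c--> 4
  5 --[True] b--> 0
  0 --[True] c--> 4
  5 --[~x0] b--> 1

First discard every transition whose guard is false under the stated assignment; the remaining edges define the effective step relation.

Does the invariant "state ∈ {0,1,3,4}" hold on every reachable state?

Safe = {0,1,3,4}
R = {0,3,4}
  0: ok
  3: ok
  4: ok

Answer: INVARIANT HOLDS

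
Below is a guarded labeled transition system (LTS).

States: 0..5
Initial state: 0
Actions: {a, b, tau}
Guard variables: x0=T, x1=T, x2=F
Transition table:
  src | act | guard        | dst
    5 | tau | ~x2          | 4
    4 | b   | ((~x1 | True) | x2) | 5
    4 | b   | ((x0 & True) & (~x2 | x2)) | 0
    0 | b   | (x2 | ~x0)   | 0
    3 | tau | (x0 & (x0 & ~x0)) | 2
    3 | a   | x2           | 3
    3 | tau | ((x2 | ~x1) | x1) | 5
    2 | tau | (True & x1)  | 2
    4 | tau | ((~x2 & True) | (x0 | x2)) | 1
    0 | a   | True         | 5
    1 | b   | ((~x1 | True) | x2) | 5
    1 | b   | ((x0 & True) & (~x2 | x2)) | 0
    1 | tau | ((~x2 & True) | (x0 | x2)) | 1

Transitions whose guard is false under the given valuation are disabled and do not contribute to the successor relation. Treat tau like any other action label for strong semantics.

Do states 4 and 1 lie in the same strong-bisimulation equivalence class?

Answer: BISIMILAR

Analysis:
Refine partition for ~:
  P[0] = {{0,1,2,3,4,5}}
  P[1] = {{0},{1,4},{2,3,5}}
  P[2] = {{0},{1,4},{2,3},{5}}
  P[3] = {{0},{1,4},{2},{3},{5}}
Fixed point at round 4; 5 class(es).
4∈{1,4}, 1∈{1,4}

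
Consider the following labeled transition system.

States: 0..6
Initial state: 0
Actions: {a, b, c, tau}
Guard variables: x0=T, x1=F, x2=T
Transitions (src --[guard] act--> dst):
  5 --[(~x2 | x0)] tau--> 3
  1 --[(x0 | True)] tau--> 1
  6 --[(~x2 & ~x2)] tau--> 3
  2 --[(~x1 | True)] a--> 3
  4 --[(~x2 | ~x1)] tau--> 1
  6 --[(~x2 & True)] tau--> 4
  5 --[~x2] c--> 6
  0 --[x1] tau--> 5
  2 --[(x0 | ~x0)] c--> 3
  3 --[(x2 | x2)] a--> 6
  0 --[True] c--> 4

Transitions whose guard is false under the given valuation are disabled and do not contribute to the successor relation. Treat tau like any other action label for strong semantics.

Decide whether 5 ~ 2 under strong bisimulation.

Compute ~ classes (split until stable):
  π0 = {{0,1,2,3,4,5,6}}
  π1 = {{0},{1,4,5},{2},{3},{6}}
  π2 = {{0},{1,4},{2},{3},{5},{6}}
6 equivalence class(es) (converged in 3)
5∈{5}, 2∈{2}

Answer: NOT BISIMILAR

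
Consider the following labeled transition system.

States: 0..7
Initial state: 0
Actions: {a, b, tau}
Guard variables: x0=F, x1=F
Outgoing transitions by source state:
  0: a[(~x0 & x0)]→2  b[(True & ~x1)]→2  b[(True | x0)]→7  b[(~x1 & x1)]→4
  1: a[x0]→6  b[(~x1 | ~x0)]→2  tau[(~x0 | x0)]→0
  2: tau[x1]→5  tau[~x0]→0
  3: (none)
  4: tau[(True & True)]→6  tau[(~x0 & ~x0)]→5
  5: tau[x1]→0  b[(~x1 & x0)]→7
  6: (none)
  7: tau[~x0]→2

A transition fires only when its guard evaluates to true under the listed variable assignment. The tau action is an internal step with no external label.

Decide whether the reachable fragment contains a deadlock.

Answer: DEADLOCK-FREE

Working:
Reach set: {0,2,7}
  0: b→2  b→7  [2 exit(s)]
  2: tau→0  [1 exit(s)]
  7: tau→2  [1 exit(s)]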